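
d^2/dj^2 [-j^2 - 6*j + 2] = -2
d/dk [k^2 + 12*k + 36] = 2*k + 12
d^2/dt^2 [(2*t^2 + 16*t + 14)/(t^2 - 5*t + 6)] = 4*(13*t^3 + 3*t^2 - 249*t + 409)/(t^6 - 15*t^5 + 93*t^4 - 305*t^3 + 558*t^2 - 540*t + 216)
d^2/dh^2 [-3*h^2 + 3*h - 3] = -6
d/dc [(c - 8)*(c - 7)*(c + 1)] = 3*c^2 - 28*c + 41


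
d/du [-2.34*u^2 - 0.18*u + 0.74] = -4.68*u - 0.18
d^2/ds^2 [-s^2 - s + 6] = -2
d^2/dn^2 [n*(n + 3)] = 2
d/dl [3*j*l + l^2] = 3*j + 2*l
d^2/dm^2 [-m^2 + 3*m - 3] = -2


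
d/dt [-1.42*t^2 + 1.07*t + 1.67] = 1.07 - 2.84*t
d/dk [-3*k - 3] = -3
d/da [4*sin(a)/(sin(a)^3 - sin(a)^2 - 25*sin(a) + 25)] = 4*(-2*sin(a)^3 + sin(a)^2 + 25)*cos(a)/(sin(a)^3 - sin(a)^2 - 25*sin(a) + 25)^2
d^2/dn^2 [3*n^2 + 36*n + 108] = 6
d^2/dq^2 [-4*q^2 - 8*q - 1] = -8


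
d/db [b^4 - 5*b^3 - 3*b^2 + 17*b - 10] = 4*b^3 - 15*b^2 - 6*b + 17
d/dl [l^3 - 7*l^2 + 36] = l*(3*l - 14)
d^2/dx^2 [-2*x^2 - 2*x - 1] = -4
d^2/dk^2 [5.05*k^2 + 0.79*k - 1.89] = 10.1000000000000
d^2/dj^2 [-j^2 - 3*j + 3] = -2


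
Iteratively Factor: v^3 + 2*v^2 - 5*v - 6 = (v + 1)*(v^2 + v - 6) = (v - 2)*(v + 1)*(v + 3)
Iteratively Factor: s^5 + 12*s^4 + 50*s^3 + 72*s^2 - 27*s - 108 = (s - 1)*(s^4 + 13*s^3 + 63*s^2 + 135*s + 108) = (s - 1)*(s + 4)*(s^3 + 9*s^2 + 27*s + 27) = (s - 1)*(s + 3)*(s + 4)*(s^2 + 6*s + 9) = (s - 1)*(s + 3)^2*(s + 4)*(s + 3)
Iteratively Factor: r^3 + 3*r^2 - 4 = (r + 2)*(r^2 + r - 2) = (r - 1)*(r + 2)*(r + 2)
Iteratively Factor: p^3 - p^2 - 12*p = (p - 4)*(p^2 + 3*p) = p*(p - 4)*(p + 3)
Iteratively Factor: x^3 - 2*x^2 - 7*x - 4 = (x - 4)*(x^2 + 2*x + 1) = (x - 4)*(x + 1)*(x + 1)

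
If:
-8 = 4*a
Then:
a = -2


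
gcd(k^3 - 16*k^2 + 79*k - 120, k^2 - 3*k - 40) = k - 8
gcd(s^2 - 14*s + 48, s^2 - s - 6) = 1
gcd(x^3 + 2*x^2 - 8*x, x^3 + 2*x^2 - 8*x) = x^3 + 2*x^2 - 8*x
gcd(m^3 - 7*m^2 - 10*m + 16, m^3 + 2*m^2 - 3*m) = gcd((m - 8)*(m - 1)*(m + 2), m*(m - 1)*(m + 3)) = m - 1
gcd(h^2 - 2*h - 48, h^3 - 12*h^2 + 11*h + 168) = h - 8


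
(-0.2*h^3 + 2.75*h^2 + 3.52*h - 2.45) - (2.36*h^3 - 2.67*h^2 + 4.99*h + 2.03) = -2.56*h^3 + 5.42*h^2 - 1.47*h - 4.48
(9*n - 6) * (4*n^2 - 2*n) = 36*n^3 - 42*n^2 + 12*n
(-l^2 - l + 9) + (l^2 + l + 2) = 11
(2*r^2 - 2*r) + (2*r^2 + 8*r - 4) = 4*r^2 + 6*r - 4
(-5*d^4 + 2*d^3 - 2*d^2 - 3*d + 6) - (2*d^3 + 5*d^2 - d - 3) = -5*d^4 - 7*d^2 - 2*d + 9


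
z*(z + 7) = z^2 + 7*z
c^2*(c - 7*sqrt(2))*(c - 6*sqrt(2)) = c^4 - 13*sqrt(2)*c^3 + 84*c^2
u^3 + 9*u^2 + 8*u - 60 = (u - 2)*(u + 5)*(u + 6)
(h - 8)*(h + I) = h^2 - 8*h + I*h - 8*I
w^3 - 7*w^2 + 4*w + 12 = (w - 6)*(w - 2)*(w + 1)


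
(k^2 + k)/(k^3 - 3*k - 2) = k/(k^2 - k - 2)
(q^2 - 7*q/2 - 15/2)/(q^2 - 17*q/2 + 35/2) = (2*q + 3)/(2*q - 7)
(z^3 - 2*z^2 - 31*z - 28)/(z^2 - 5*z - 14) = (z^2 + 5*z + 4)/(z + 2)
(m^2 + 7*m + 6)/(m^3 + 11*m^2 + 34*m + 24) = 1/(m + 4)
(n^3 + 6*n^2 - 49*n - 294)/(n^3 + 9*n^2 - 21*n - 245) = (n^2 - n - 42)/(n^2 + 2*n - 35)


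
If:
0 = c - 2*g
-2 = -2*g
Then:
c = 2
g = 1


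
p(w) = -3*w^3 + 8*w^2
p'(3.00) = -33.00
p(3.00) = -9.00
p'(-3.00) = -129.00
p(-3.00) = 153.00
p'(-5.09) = -314.61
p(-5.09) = 602.88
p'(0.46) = 5.46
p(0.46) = 1.40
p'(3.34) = -46.96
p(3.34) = -22.53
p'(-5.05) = -310.32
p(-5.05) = 590.38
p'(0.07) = 1.08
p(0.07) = 0.04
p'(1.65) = 1.90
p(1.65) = 8.30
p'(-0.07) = -1.16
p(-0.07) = 0.04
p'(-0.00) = 0.00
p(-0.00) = 0.00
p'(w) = -9*w^2 + 16*w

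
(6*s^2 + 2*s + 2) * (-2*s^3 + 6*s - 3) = -12*s^5 - 4*s^4 + 32*s^3 - 6*s^2 + 6*s - 6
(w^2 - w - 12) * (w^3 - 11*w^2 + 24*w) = w^5 - 12*w^4 + 23*w^3 + 108*w^2 - 288*w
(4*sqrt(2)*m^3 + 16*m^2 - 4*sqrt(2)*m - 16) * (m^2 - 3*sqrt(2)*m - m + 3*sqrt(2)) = 4*sqrt(2)*m^5 - 8*m^4 - 4*sqrt(2)*m^4 - 52*sqrt(2)*m^3 + 8*m^3 + 8*m^2 + 52*sqrt(2)*m^2 - 8*m + 48*sqrt(2)*m - 48*sqrt(2)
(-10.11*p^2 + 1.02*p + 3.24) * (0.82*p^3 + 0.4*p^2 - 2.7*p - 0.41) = -8.2902*p^5 - 3.2076*p^4 + 30.3618*p^3 + 2.6871*p^2 - 9.1662*p - 1.3284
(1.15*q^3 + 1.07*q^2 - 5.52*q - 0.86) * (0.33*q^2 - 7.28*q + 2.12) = 0.3795*q^5 - 8.0189*q^4 - 7.1732*q^3 + 42.1702*q^2 - 5.4416*q - 1.8232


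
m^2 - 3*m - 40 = (m - 8)*(m + 5)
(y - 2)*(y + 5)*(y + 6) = y^3 + 9*y^2 + 8*y - 60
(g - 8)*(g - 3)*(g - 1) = g^3 - 12*g^2 + 35*g - 24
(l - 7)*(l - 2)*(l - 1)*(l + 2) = l^4 - 8*l^3 + 3*l^2 + 32*l - 28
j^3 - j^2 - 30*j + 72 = (j - 4)*(j - 3)*(j + 6)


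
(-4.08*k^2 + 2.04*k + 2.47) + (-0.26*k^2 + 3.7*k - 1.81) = -4.34*k^2 + 5.74*k + 0.66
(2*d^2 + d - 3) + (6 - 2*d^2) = d + 3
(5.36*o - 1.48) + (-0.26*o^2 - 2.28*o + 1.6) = -0.26*o^2 + 3.08*o + 0.12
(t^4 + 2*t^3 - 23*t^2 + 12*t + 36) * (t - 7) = t^5 - 5*t^4 - 37*t^3 + 173*t^2 - 48*t - 252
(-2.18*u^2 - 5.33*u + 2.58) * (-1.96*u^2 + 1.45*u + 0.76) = 4.2728*u^4 + 7.2858*u^3 - 14.4421*u^2 - 0.3098*u + 1.9608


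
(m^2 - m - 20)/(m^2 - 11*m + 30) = (m + 4)/(m - 6)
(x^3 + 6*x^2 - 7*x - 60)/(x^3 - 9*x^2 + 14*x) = (x^3 + 6*x^2 - 7*x - 60)/(x*(x^2 - 9*x + 14))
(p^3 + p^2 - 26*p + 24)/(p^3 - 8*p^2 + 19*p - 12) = (p + 6)/(p - 3)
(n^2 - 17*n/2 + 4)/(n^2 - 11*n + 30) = (n^2 - 17*n/2 + 4)/(n^2 - 11*n + 30)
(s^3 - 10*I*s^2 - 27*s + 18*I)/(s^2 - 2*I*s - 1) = (s^2 - 9*I*s - 18)/(s - I)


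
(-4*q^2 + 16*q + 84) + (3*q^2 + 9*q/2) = -q^2 + 41*q/2 + 84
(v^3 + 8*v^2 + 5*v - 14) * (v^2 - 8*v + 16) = v^5 - 43*v^3 + 74*v^2 + 192*v - 224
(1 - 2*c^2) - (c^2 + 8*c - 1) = -3*c^2 - 8*c + 2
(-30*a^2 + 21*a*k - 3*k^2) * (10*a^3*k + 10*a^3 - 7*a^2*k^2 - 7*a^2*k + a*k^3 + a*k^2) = -300*a^5*k - 300*a^5 + 420*a^4*k^2 + 420*a^4*k - 207*a^3*k^3 - 207*a^3*k^2 + 42*a^2*k^4 + 42*a^2*k^3 - 3*a*k^5 - 3*a*k^4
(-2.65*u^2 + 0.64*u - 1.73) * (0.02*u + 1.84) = -0.053*u^3 - 4.8632*u^2 + 1.143*u - 3.1832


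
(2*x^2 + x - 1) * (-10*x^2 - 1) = -20*x^4 - 10*x^3 + 8*x^2 - x + 1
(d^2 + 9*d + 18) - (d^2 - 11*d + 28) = 20*d - 10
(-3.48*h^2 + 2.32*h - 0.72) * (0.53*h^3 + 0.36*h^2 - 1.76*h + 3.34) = -1.8444*h^5 - 0.0231999999999999*h^4 + 6.5784*h^3 - 15.9656*h^2 + 9.016*h - 2.4048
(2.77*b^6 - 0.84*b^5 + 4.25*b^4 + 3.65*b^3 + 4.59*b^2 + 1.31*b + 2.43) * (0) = 0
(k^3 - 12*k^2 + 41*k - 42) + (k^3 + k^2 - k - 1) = 2*k^3 - 11*k^2 + 40*k - 43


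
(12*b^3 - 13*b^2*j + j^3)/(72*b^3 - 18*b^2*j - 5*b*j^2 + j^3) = (b - j)/(6*b - j)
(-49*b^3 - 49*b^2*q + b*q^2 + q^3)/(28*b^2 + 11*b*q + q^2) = (-7*b^2 - 6*b*q + q^2)/(4*b + q)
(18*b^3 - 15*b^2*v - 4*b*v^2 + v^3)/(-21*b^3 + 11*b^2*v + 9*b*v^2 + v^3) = (-6*b + v)/(7*b + v)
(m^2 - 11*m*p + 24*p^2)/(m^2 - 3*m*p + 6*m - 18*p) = (m - 8*p)/(m + 6)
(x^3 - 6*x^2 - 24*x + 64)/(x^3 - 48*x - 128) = (x - 2)/(x + 4)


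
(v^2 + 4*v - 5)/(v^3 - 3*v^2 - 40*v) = (v - 1)/(v*(v - 8))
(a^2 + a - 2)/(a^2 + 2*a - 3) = (a + 2)/(a + 3)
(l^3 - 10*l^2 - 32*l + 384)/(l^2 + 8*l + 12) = (l^2 - 16*l + 64)/(l + 2)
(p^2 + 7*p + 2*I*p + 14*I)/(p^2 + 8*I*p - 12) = (p + 7)/(p + 6*I)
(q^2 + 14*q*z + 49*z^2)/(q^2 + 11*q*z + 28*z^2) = (q + 7*z)/(q + 4*z)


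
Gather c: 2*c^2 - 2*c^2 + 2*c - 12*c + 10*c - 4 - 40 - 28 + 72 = 0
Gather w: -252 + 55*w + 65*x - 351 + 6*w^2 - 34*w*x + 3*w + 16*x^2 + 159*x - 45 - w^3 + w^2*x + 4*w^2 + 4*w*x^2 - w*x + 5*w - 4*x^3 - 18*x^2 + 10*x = -w^3 + w^2*(x + 10) + w*(4*x^2 - 35*x + 63) - 4*x^3 - 2*x^2 + 234*x - 648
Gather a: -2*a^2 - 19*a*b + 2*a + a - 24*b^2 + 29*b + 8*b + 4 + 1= -2*a^2 + a*(3 - 19*b) - 24*b^2 + 37*b + 5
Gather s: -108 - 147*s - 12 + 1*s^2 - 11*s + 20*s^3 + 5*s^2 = 20*s^3 + 6*s^2 - 158*s - 120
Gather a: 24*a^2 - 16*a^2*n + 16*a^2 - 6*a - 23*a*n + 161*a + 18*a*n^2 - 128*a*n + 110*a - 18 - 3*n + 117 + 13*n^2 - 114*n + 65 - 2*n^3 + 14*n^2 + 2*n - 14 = a^2*(40 - 16*n) + a*(18*n^2 - 151*n + 265) - 2*n^3 + 27*n^2 - 115*n + 150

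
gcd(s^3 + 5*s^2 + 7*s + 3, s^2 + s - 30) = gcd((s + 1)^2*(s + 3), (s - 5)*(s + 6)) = 1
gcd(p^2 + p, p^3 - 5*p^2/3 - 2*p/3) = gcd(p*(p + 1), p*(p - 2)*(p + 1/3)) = p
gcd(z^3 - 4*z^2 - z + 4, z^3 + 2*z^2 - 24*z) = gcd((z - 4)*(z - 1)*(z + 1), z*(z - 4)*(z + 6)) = z - 4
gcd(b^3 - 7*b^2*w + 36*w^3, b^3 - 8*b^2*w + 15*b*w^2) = -b + 3*w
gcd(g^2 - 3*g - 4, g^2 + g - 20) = g - 4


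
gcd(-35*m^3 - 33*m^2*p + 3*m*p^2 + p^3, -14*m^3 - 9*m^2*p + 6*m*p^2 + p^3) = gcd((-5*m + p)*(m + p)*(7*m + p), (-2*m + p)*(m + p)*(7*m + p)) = 7*m^2 + 8*m*p + p^2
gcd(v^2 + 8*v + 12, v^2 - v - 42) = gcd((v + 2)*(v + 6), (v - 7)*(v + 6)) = v + 6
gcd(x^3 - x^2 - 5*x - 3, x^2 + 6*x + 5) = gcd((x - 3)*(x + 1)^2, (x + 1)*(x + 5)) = x + 1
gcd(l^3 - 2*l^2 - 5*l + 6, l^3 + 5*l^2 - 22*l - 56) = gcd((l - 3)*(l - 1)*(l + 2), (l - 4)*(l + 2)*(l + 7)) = l + 2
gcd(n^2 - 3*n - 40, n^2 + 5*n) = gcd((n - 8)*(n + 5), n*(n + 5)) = n + 5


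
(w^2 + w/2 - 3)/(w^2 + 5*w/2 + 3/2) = (2*w^2 + w - 6)/(2*w^2 + 5*w + 3)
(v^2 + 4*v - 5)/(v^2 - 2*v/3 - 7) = 3*(-v^2 - 4*v + 5)/(-3*v^2 + 2*v + 21)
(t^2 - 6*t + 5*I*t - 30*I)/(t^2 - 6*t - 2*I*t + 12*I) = (t + 5*I)/(t - 2*I)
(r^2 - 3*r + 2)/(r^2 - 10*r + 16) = (r - 1)/(r - 8)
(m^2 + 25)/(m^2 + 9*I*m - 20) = (m - 5*I)/(m + 4*I)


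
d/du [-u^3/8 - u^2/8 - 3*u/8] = -3*u^2/8 - u/4 - 3/8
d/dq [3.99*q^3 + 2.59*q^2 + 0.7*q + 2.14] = 11.97*q^2 + 5.18*q + 0.7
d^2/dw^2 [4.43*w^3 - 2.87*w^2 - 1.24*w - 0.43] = 26.58*w - 5.74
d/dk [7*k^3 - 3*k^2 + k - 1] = 21*k^2 - 6*k + 1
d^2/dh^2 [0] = 0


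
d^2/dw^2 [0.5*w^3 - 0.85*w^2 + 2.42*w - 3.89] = 3.0*w - 1.7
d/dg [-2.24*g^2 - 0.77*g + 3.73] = -4.48*g - 0.77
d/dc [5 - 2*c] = -2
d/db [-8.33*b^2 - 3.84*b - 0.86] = -16.66*b - 3.84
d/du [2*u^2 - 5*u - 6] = 4*u - 5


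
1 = 1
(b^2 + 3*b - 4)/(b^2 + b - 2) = (b + 4)/(b + 2)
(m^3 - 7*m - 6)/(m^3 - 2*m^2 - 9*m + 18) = (m^2 + 3*m + 2)/(m^2 + m - 6)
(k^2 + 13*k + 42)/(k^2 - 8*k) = (k^2 + 13*k + 42)/(k*(k - 8))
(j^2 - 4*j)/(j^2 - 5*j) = (j - 4)/(j - 5)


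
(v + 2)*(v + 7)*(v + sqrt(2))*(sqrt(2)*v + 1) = sqrt(2)*v^4 + 3*v^3 + 9*sqrt(2)*v^3 + 15*sqrt(2)*v^2 + 27*v^2 + 9*sqrt(2)*v + 42*v + 14*sqrt(2)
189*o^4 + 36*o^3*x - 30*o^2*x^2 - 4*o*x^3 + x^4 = (-7*o + x)*(-3*o + x)*(3*o + x)^2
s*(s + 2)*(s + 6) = s^3 + 8*s^2 + 12*s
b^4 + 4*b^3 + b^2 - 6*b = b*(b - 1)*(b + 2)*(b + 3)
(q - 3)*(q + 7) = q^2 + 4*q - 21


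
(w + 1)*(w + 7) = w^2 + 8*w + 7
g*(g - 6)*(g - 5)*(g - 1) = g^4 - 12*g^3 + 41*g^2 - 30*g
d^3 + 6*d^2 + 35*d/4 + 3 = (d + 1/2)*(d + 3/2)*(d + 4)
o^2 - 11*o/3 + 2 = (o - 3)*(o - 2/3)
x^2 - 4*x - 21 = (x - 7)*(x + 3)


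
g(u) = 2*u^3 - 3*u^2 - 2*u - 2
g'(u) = 6*u^2 - 6*u - 2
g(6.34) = 374.41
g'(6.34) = 201.13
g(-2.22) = -34.23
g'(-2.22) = 40.89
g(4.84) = 144.80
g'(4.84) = 109.51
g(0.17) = -2.42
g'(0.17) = -2.85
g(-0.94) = -4.43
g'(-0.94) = 8.94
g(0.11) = -2.25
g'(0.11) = -2.59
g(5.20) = 187.70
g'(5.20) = 129.04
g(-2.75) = -60.78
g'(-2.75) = 59.88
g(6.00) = 310.00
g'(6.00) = 178.00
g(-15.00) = -7397.00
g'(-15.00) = 1438.00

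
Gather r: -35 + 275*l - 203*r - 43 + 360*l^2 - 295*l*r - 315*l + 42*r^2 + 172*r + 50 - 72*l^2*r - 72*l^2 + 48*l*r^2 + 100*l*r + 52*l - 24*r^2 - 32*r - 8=288*l^2 + 12*l + r^2*(48*l + 18) + r*(-72*l^2 - 195*l - 63) - 36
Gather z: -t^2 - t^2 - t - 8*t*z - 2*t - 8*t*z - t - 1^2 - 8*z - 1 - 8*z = -2*t^2 - 4*t + z*(-16*t - 16) - 2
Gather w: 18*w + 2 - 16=18*w - 14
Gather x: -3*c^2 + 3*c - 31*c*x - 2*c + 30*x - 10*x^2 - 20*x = -3*c^2 + c - 10*x^2 + x*(10 - 31*c)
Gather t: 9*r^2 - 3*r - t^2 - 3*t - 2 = 9*r^2 - 3*r - t^2 - 3*t - 2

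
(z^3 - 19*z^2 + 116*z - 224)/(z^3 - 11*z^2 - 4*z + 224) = (z - 4)/(z + 4)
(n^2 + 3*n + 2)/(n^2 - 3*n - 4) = (n + 2)/(n - 4)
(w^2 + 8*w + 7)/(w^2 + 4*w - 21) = (w + 1)/(w - 3)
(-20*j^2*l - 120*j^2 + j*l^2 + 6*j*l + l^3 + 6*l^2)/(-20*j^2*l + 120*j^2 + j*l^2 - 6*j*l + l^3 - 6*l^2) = (l + 6)/(l - 6)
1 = 1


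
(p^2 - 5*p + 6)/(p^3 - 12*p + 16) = (p - 3)/(p^2 + 2*p - 8)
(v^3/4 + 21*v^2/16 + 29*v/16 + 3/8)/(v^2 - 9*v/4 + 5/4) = (4*v^3 + 21*v^2 + 29*v + 6)/(4*(4*v^2 - 9*v + 5))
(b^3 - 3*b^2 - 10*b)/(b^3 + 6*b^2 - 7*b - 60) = b*(b^2 - 3*b - 10)/(b^3 + 6*b^2 - 7*b - 60)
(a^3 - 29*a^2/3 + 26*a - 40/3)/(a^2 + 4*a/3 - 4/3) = (a^2 - 9*a + 20)/(a + 2)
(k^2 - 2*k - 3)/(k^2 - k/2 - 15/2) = 2*(k + 1)/(2*k + 5)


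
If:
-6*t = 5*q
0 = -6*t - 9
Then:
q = 9/5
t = -3/2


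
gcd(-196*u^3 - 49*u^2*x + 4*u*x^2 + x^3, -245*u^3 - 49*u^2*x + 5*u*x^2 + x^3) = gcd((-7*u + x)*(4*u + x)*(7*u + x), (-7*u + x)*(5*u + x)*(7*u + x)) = -49*u^2 + x^2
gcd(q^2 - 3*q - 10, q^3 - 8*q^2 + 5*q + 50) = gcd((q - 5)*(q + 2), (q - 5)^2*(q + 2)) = q^2 - 3*q - 10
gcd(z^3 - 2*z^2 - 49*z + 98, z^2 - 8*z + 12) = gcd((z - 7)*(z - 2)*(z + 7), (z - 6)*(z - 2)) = z - 2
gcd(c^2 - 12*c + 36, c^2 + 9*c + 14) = 1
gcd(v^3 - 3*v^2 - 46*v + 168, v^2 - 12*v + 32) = v - 4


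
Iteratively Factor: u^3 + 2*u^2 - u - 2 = (u + 2)*(u^2 - 1) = (u - 1)*(u + 2)*(u + 1)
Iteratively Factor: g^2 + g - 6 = (g + 3)*(g - 2)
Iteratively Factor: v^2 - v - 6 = (v - 3)*(v + 2)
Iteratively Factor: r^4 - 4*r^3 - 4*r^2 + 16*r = (r + 2)*(r^3 - 6*r^2 + 8*r) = (r - 4)*(r + 2)*(r^2 - 2*r) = r*(r - 4)*(r + 2)*(r - 2)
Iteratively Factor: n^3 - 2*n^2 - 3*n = (n - 3)*(n^2 + n) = n*(n - 3)*(n + 1)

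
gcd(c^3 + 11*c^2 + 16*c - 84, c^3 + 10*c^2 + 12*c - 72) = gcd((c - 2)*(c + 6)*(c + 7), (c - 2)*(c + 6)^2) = c^2 + 4*c - 12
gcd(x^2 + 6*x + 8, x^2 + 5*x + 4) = x + 4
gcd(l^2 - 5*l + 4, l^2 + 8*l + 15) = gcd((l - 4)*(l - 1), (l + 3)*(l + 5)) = 1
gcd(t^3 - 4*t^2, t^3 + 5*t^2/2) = t^2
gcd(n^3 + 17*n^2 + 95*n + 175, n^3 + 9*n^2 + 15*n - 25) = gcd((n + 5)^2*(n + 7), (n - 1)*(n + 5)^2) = n^2 + 10*n + 25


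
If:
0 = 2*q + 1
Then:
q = -1/2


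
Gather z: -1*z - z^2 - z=-z^2 - 2*z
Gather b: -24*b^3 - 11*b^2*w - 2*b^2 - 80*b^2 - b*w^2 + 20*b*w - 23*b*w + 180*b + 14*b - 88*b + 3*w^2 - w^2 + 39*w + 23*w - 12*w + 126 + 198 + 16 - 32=-24*b^3 + b^2*(-11*w - 82) + b*(-w^2 - 3*w + 106) + 2*w^2 + 50*w + 308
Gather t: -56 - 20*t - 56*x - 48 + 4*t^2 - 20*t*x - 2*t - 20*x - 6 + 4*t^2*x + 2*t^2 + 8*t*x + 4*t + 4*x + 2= t^2*(4*x + 6) + t*(-12*x - 18) - 72*x - 108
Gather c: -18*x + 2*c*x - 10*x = 2*c*x - 28*x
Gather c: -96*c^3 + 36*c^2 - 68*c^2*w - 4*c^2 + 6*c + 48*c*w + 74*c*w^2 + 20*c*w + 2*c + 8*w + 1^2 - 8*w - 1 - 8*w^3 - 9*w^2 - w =-96*c^3 + c^2*(32 - 68*w) + c*(74*w^2 + 68*w + 8) - 8*w^3 - 9*w^2 - w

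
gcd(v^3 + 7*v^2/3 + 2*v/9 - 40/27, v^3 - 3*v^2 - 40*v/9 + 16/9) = v + 4/3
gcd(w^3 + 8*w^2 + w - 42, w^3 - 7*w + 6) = w^2 + w - 6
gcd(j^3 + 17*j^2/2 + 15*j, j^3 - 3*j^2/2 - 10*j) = j^2 + 5*j/2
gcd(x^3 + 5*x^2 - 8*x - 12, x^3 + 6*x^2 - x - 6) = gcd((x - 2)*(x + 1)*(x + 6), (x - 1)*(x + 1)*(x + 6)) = x^2 + 7*x + 6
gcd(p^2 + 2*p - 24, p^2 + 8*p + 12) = p + 6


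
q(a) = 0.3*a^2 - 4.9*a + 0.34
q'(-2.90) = -6.64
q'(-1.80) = -5.98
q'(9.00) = 0.50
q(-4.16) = 25.92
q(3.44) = -12.97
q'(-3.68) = -7.11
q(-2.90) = 17.07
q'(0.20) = -4.78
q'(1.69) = -3.89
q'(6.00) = -1.30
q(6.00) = -18.26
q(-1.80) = 10.13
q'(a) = 0.6*a - 4.9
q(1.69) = -7.08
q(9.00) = -19.46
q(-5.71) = 38.10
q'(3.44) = -2.84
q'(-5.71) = -8.33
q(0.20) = -0.63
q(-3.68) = 22.43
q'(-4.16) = -7.40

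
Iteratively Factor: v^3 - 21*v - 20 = (v - 5)*(v^2 + 5*v + 4) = (v - 5)*(v + 4)*(v + 1)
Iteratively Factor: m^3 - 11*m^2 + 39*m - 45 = (m - 3)*(m^2 - 8*m + 15) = (m - 5)*(m - 3)*(m - 3)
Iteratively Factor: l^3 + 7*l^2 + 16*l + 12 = (l + 2)*(l^2 + 5*l + 6) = (l + 2)*(l + 3)*(l + 2)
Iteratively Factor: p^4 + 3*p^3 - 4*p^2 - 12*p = (p + 3)*(p^3 - 4*p) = p*(p + 3)*(p^2 - 4) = p*(p + 2)*(p + 3)*(p - 2)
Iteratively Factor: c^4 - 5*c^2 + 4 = (c - 1)*(c^3 + c^2 - 4*c - 4) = (c - 1)*(c + 1)*(c^2 - 4) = (c - 1)*(c + 1)*(c + 2)*(c - 2)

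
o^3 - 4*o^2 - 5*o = o*(o - 5)*(o + 1)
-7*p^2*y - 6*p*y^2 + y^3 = y*(-7*p + y)*(p + y)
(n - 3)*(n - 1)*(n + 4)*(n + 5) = n^4 + 5*n^3 - 13*n^2 - 53*n + 60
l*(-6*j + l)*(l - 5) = -6*j*l^2 + 30*j*l + l^3 - 5*l^2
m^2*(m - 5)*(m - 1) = m^4 - 6*m^3 + 5*m^2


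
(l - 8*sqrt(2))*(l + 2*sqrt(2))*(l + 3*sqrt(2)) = l^3 - 3*sqrt(2)*l^2 - 68*l - 96*sqrt(2)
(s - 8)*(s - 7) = s^2 - 15*s + 56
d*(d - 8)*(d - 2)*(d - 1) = d^4 - 11*d^3 + 26*d^2 - 16*d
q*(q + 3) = q^2 + 3*q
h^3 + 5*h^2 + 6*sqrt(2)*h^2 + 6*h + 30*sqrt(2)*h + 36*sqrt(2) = (h + 2)*(h + 3)*(h + 6*sqrt(2))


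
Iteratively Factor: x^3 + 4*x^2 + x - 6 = (x + 3)*(x^2 + x - 2) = (x - 1)*(x + 3)*(x + 2)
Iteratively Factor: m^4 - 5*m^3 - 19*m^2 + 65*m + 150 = (m + 3)*(m^3 - 8*m^2 + 5*m + 50) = (m - 5)*(m + 3)*(m^2 - 3*m - 10) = (m - 5)*(m + 2)*(m + 3)*(m - 5)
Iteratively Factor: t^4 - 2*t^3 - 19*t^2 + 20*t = (t)*(t^3 - 2*t^2 - 19*t + 20) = t*(t - 1)*(t^2 - t - 20) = t*(t - 5)*(t - 1)*(t + 4)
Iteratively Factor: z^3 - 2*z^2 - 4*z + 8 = (z + 2)*(z^2 - 4*z + 4) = (z - 2)*(z + 2)*(z - 2)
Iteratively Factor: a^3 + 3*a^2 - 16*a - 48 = (a + 4)*(a^2 - a - 12) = (a + 3)*(a + 4)*(a - 4)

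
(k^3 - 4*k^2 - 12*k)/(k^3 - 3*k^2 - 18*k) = (k + 2)/(k + 3)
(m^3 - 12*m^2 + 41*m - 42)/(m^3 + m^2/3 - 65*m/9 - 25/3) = 9*(m^2 - 9*m + 14)/(9*m^2 + 30*m + 25)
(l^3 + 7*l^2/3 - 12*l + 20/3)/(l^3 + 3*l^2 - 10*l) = (l - 2/3)/l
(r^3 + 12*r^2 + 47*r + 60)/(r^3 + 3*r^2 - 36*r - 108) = (r^2 + 9*r + 20)/(r^2 - 36)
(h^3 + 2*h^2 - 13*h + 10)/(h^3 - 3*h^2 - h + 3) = (h^2 + 3*h - 10)/(h^2 - 2*h - 3)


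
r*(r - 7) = r^2 - 7*r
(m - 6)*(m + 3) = m^2 - 3*m - 18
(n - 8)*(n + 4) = n^2 - 4*n - 32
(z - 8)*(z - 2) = z^2 - 10*z + 16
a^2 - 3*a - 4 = (a - 4)*(a + 1)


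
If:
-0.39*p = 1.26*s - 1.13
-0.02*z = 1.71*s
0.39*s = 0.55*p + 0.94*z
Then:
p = 2.84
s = 0.02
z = -1.65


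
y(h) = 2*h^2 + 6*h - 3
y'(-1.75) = -1.00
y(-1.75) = -7.38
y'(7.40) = 35.60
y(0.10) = -2.38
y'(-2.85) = -5.40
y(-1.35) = -7.46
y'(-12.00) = -42.00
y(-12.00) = 213.00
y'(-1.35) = 0.60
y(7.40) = 150.92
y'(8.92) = 41.68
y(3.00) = 33.00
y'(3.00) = 18.00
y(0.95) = 4.50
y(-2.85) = -3.86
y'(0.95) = 9.80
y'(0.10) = 6.40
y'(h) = 4*h + 6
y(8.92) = 209.65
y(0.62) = 1.49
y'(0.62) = 8.48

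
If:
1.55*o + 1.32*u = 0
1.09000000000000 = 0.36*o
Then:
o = 3.03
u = -3.56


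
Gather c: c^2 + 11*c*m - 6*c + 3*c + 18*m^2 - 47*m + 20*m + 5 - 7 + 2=c^2 + c*(11*m - 3) + 18*m^2 - 27*m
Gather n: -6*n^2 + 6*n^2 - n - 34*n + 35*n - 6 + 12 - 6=0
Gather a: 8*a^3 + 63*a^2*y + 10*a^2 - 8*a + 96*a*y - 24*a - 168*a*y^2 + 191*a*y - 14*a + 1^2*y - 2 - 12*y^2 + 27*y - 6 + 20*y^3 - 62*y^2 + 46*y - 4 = 8*a^3 + a^2*(63*y + 10) + a*(-168*y^2 + 287*y - 46) + 20*y^3 - 74*y^2 + 74*y - 12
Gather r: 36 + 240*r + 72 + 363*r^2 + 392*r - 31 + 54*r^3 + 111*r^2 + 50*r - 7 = 54*r^3 + 474*r^2 + 682*r + 70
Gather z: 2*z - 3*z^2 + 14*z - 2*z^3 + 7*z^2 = -2*z^3 + 4*z^2 + 16*z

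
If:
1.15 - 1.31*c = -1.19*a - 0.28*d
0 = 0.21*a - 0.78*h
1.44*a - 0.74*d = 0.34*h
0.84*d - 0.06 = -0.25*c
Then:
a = -0.09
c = 0.77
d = -0.16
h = -0.02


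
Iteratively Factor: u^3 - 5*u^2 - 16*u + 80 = (u - 5)*(u^2 - 16) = (u - 5)*(u - 4)*(u + 4)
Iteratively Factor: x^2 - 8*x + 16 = (x - 4)*(x - 4)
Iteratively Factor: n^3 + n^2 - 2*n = (n)*(n^2 + n - 2) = n*(n - 1)*(n + 2)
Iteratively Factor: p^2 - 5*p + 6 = (p - 3)*(p - 2)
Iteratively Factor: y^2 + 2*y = (y)*(y + 2)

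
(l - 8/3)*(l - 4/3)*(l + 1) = l^3 - 3*l^2 - 4*l/9 + 32/9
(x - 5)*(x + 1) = x^2 - 4*x - 5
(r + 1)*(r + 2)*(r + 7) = r^3 + 10*r^2 + 23*r + 14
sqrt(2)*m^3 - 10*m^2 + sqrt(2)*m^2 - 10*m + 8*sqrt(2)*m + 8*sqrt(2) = (m - 4*sqrt(2))*(m - sqrt(2))*(sqrt(2)*m + sqrt(2))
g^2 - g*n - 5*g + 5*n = (g - 5)*(g - n)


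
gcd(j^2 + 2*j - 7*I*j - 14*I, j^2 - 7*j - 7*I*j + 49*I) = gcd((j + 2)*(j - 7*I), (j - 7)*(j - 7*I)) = j - 7*I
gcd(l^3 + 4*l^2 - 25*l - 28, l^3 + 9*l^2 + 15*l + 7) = l^2 + 8*l + 7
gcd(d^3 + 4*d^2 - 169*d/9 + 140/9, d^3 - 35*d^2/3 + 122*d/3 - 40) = d - 5/3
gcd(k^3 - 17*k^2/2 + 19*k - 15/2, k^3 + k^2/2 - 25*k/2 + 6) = k^2 - 7*k/2 + 3/2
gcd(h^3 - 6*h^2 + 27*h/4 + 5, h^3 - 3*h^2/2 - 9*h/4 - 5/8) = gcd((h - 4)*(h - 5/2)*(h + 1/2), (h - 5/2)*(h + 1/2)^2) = h^2 - 2*h - 5/4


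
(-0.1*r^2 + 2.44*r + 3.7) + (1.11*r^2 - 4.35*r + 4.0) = 1.01*r^2 - 1.91*r + 7.7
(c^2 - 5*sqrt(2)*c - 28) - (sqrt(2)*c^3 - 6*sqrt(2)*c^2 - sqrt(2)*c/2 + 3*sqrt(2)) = -sqrt(2)*c^3 + c^2 + 6*sqrt(2)*c^2 - 9*sqrt(2)*c/2 - 28 - 3*sqrt(2)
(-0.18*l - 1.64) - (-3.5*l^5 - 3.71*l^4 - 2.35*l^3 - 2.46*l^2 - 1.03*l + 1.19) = 3.5*l^5 + 3.71*l^4 + 2.35*l^3 + 2.46*l^2 + 0.85*l - 2.83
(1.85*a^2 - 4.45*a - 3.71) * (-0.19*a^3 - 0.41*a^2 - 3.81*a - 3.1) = -0.3515*a^5 + 0.0870000000000001*a^4 - 4.5191*a^3 + 12.7406*a^2 + 27.9301*a + 11.501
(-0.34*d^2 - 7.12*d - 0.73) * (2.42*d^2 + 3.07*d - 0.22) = -0.8228*d^4 - 18.2742*d^3 - 23.5502*d^2 - 0.6747*d + 0.1606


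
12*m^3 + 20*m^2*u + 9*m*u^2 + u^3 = (m + u)*(2*m + u)*(6*m + u)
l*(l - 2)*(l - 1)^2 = l^4 - 4*l^3 + 5*l^2 - 2*l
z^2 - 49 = (z - 7)*(z + 7)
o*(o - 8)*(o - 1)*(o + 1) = o^4 - 8*o^3 - o^2 + 8*o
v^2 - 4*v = v*(v - 4)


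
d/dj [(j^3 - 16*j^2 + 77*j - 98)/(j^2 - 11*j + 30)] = (j^4 - 22*j^3 + 189*j^2 - 764*j + 1232)/(j^4 - 22*j^3 + 181*j^2 - 660*j + 900)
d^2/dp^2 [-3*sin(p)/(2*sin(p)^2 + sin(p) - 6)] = 6*(2*sin(p)^5 - sin(p)^4 + 32*sin(p)^3 + 3*sin(p)^2 - 18*sin(p) - 6)/((sin(p) + 2)^3*(2*sin(p) - 3)^3)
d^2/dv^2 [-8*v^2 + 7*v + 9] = -16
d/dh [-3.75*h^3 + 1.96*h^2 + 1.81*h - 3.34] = -11.25*h^2 + 3.92*h + 1.81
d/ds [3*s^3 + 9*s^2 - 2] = 9*s*(s + 2)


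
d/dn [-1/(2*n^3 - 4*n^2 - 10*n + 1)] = 2*(3*n^2 - 4*n - 5)/(2*n^3 - 4*n^2 - 10*n + 1)^2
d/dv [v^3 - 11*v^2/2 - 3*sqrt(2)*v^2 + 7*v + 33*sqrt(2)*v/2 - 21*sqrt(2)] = 3*v^2 - 11*v - 6*sqrt(2)*v + 7 + 33*sqrt(2)/2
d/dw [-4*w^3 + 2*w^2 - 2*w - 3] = -12*w^2 + 4*w - 2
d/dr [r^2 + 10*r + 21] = 2*r + 10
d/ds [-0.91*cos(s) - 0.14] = 0.91*sin(s)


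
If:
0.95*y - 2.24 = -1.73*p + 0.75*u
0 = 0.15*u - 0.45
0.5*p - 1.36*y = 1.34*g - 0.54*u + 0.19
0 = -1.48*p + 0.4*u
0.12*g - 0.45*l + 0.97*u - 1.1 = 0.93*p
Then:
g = -1.93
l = 1.83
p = 0.81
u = 3.00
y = 3.25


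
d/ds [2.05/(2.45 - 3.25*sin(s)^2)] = 0.630769230769231*sin(2*s)/(0.5*cos(2*s) + 0.253846153846154)^2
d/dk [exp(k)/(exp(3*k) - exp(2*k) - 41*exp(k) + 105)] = ((-3*exp(2*k) + 2*exp(k) + 41)*exp(k) + exp(3*k) - exp(2*k) - 41*exp(k) + 105)*exp(k)/(exp(3*k) - exp(2*k) - 41*exp(k) + 105)^2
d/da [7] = 0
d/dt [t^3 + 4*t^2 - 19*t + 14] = 3*t^2 + 8*t - 19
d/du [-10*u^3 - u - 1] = -30*u^2 - 1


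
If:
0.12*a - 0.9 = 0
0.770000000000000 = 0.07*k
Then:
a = 7.50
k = 11.00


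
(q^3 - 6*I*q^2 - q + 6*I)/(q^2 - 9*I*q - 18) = (q^2 - 1)/(q - 3*I)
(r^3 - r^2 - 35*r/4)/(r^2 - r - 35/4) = r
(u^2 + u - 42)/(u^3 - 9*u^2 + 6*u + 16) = (u^2 + u - 42)/(u^3 - 9*u^2 + 6*u + 16)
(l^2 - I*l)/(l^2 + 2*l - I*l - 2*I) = l/(l + 2)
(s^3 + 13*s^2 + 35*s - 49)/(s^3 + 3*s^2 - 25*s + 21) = (s + 7)/(s - 3)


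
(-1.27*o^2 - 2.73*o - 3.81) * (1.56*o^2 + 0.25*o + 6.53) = -1.9812*o^4 - 4.5763*o^3 - 14.9192*o^2 - 18.7794*o - 24.8793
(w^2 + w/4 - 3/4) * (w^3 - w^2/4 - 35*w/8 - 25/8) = w^5 - 83*w^3/16 - 129*w^2/32 + 5*w/2 + 75/32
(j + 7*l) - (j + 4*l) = 3*l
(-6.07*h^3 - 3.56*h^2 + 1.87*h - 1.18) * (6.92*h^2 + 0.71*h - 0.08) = -42.0044*h^5 - 28.9449*h^4 + 10.8984*h^3 - 6.5531*h^2 - 0.9874*h + 0.0944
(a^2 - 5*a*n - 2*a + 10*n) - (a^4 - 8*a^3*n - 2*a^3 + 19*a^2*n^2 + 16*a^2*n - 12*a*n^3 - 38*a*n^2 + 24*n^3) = -a^4 + 8*a^3*n + 2*a^3 - 19*a^2*n^2 - 16*a^2*n + a^2 + 12*a*n^3 + 38*a*n^2 - 5*a*n - 2*a - 24*n^3 + 10*n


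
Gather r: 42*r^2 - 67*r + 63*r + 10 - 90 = 42*r^2 - 4*r - 80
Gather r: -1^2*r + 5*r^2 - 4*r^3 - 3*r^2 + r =-4*r^3 + 2*r^2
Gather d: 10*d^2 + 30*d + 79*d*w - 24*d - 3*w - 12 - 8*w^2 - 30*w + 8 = 10*d^2 + d*(79*w + 6) - 8*w^2 - 33*w - 4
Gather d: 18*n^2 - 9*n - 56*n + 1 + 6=18*n^2 - 65*n + 7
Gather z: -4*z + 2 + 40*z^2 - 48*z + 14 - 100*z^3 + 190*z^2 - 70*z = -100*z^3 + 230*z^2 - 122*z + 16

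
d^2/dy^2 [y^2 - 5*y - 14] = 2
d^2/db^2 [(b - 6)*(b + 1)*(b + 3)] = 6*b - 4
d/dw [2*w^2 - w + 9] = 4*w - 1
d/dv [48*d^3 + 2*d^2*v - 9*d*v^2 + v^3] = 2*d^2 - 18*d*v + 3*v^2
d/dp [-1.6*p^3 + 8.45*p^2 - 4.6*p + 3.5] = -4.8*p^2 + 16.9*p - 4.6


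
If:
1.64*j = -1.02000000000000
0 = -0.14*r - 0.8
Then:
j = -0.62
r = -5.71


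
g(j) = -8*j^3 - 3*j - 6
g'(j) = -24*j^2 - 3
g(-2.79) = 176.11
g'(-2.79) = -189.82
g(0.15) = -6.48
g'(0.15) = -3.54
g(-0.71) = -1.01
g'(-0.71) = -15.10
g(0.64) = -10.02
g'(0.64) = -12.83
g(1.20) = -23.42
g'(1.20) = -37.56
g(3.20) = -277.74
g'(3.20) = -248.76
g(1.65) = -46.89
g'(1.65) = -68.34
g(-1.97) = 61.07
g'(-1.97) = -96.14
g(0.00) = -6.00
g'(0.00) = -3.00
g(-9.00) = 5853.00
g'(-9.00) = -1947.00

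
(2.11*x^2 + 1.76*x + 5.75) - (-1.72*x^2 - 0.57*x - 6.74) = 3.83*x^2 + 2.33*x + 12.49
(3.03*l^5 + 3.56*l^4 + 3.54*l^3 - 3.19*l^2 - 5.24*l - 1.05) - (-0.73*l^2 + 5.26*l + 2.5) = 3.03*l^5 + 3.56*l^4 + 3.54*l^3 - 2.46*l^2 - 10.5*l - 3.55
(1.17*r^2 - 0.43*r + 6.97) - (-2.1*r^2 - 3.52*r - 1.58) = 3.27*r^2 + 3.09*r + 8.55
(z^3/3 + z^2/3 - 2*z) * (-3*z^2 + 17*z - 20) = -z^5 + 14*z^4/3 + 5*z^3 - 122*z^2/3 + 40*z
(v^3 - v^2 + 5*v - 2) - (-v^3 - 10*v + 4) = 2*v^3 - v^2 + 15*v - 6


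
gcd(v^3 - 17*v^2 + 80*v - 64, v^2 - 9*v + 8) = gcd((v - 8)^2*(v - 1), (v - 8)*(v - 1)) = v^2 - 9*v + 8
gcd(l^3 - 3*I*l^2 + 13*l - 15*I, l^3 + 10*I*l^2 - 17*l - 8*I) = 1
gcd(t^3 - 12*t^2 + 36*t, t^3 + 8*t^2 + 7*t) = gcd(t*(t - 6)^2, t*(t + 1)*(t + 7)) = t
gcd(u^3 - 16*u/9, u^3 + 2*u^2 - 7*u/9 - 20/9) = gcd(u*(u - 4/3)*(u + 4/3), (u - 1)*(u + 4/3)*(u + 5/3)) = u + 4/3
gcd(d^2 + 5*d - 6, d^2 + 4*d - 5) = d - 1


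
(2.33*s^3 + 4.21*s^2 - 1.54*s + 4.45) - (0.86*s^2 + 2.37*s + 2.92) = 2.33*s^3 + 3.35*s^2 - 3.91*s + 1.53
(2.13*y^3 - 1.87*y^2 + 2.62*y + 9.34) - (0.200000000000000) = 2.13*y^3 - 1.87*y^2 + 2.62*y + 9.14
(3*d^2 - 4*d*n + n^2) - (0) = 3*d^2 - 4*d*n + n^2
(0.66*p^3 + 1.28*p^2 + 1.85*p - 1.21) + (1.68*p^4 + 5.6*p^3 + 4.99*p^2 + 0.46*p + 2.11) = 1.68*p^4 + 6.26*p^3 + 6.27*p^2 + 2.31*p + 0.9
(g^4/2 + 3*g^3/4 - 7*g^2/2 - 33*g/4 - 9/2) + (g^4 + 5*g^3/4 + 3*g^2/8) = 3*g^4/2 + 2*g^3 - 25*g^2/8 - 33*g/4 - 9/2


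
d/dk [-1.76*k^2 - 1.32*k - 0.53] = -3.52*k - 1.32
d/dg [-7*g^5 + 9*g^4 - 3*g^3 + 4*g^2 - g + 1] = -35*g^4 + 36*g^3 - 9*g^2 + 8*g - 1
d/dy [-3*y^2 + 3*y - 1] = 3 - 6*y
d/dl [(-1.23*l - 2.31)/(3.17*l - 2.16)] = (31.635015*l - 21.55572)/(3.17*l - 2.16)^3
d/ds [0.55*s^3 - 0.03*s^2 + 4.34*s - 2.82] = 1.65*s^2 - 0.06*s + 4.34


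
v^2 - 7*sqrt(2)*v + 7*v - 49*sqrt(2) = (v + 7)*(v - 7*sqrt(2))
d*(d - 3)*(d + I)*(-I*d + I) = -I*d^4 + d^3 + 4*I*d^3 - 4*d^2 - 3*I*d^2 + 3*d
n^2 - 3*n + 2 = (n - 2)*(n - 1)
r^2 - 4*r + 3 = (r - 3)*(r - 1)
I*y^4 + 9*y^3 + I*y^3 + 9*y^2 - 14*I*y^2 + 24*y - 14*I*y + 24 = (y - 6*I)*(y - 4*I)*(y + I)*(I*y + I)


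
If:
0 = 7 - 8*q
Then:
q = 7/8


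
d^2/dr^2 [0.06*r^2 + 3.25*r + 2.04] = 0.120000000000000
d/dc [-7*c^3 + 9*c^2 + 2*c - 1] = -21*c^2 + 18*c + 2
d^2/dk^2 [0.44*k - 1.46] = 0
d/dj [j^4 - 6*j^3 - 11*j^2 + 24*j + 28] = 4*j^3 - 18*j^2 - 22*j + 24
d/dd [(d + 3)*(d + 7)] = 2*d + 10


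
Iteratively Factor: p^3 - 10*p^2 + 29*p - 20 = (p - 1)*(p^2 - 9*p + 20) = (p - 5)*(p - 1)*(p - 4)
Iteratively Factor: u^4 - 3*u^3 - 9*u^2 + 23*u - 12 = (u - 1)*(u^3 - 2*u^2 - 11*u + 12) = (u - 1)*(u + 3)*(u^2 - 5*u + 4) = (u - 1)^2*(u + 3)*(u - 4)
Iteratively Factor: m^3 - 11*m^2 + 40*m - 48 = (m - 4)*(m^2 - 7*m + 12) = (m - 4)*(m - 3)*(m - 4)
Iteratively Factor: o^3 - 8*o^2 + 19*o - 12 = (o - 3)*(o^2 - 5*o + 4) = (o - 4)*(o - 3)*(o - 1)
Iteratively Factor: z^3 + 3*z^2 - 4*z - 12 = (z + 2)*(z^2 + z - 6) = (z - 2)*(z + 2)*(z + 3)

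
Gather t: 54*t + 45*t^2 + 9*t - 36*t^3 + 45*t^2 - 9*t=-36*t^3 + 90*t^2 + 54*t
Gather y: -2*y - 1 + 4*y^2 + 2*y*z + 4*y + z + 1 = 4*y^2 + y*(2*z + 2) + z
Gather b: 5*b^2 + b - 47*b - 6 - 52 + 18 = 5*b^2 - 46*b - 40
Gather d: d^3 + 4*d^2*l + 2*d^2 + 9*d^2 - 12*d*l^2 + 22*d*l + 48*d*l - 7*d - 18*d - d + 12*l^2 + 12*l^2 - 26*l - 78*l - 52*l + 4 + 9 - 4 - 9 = d^3 + d^2*(4*l + 11) + d*(-12*l^2 + 70*l - 26) + 24*l^2 - 156*l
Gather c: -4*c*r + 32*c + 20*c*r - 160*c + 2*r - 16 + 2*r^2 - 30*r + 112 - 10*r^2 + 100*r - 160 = c*(16*r - 128) - 8*r^2 + 72*r - 64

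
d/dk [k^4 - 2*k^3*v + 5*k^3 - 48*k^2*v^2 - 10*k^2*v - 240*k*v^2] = 4*k^3 - 6*k^2*v + 15*k^2 - 96*k*v^2 - 20*k*v - 240*v^2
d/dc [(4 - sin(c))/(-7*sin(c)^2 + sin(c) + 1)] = (-7*sin(c)^2 + 56*sin(c) - 5)*cos(c)/(-7*sin(c)^2 + sin(c) + 1)^2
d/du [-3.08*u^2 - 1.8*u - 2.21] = -6.16*u - 1.8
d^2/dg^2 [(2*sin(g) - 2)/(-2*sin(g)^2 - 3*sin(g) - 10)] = 2*(4*sin(g)^5 - 22*sin(g)^4 - 146*sin(g)^3 + 65*sin(g)^2 + 286*sin(g) + 38)/(3*sin(g) - cos(2*g) + 11)^3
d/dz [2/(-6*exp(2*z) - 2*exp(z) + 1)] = (24*exp(z) + 4)*exp(z)/(6*exp(2*z) + 2*exp(z) - 1)^2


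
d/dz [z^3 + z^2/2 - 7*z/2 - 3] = 3*z^2 + z - 7/2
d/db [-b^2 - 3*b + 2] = -2*b - 3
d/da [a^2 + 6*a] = 2*a + 6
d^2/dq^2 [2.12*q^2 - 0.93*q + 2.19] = 4.24000000000000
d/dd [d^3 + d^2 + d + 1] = 3*d^2 + 2*d + 1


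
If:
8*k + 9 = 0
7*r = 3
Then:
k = -9/8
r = 3/7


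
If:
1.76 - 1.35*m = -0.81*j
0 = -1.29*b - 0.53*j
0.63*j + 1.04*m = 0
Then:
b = 0.44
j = -1.08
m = 0.65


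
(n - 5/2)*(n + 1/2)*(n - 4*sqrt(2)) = n^3 - 4*sqrt(2)*n^2 - 2*n^2 - 5*n/4 + 8*sqrt(2)*n + 5*sqrt(2)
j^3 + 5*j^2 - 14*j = j*(j - 2)*(j + 7)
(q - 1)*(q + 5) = q^2 + 4*q - 5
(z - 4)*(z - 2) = z^2 - 6*z + 8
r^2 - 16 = (r - 4)*(r + 4)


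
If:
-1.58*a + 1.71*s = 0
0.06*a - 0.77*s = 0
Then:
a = 0.00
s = 0.00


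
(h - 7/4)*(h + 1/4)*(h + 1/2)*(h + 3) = h^4 + 2*h^3 - 67*h^2/16 - 121*h/32 - 21/32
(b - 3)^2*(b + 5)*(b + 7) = b^4 + 6*b^3 - 28*b^2 - 102*b + 315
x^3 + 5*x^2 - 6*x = x*(x - 1)*(x + 6)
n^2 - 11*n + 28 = (n - 7)*(n - 4)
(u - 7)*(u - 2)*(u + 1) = u^3 - 8*u^2 + 5*u + 14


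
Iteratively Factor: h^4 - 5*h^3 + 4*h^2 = (h)*(h^3 - 5*h^2 + 4*h) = h*(h - 1)*(h^2 - 4*h) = h*(h - 4)*(h - 1)*(h)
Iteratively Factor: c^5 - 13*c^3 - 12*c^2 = (c + 3)*(c^4 - 3*c^3 - 4*c^2) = (c - 4)*(c + 3)*(c^3 + c^2) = (c - 4)*(c + 1)*(c + 3)*(c^2) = c*(c - 4)*(c + 1)*(c + 3)*(c)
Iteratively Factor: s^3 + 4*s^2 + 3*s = (s + 1)*(s^2 + 3*s) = (s + 1)*(s + 3)*(s)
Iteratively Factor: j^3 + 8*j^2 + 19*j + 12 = (j + 4)*(j^2 + 4*j + 3) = (j + 1)*(j + 4)*(j + 3)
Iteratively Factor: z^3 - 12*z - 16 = (z + 2)*(z^2 - 2*z - 8) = (z + 2)^2*(z - 4)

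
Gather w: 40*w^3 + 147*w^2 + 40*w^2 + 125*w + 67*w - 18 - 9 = 40*w^3 + 187*w^2 + 192*w - 27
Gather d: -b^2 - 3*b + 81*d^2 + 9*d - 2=-b^2 - 3*b + 81*d^2 + 9*d - 2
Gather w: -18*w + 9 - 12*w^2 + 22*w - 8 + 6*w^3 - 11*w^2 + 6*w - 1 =6*w^3 - 23*w^2 + 10*w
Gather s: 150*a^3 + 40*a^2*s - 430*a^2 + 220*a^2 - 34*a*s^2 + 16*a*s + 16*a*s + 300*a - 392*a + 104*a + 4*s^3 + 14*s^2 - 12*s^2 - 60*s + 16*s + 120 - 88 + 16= 150*a^3 - 210*a^2 + 12*a + 4*s^3 + s^2*(2 - 34*a) + s*(40*a^2 + 32*a - 44) + 48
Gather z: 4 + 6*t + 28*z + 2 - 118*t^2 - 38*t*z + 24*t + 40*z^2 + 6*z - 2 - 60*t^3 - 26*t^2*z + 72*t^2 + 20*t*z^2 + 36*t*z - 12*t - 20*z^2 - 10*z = -60*t^3 - 46*t^2 + 18*t + z^2*(20*t + 20) + z*(-26*t^2 - 2*t + 24) + 4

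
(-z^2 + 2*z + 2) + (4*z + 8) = -z^2 + 6*z + 10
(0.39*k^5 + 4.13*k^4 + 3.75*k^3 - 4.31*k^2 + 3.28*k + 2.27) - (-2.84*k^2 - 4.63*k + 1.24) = 0.39*k^5 + 4.13*k^4 + 3.75*k^3 - 1.47*k^2 + 7.91*k + 1.03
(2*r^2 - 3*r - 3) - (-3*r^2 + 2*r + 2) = 5*r^2 - 5*r - 5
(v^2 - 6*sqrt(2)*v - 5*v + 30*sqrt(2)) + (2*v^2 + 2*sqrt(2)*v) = 3*v^2 - 4*sqrt(2)*v - 5*v + 30*sqrt(2)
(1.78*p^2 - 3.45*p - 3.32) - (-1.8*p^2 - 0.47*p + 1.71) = 3.58*p^2 - 2.98*p - 5.03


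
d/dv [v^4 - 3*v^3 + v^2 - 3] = v*(4*v^2 - 9*v + 2)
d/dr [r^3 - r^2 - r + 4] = 3*r^2 - 2*r - 1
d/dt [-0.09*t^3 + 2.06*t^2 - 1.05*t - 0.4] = -0.27*t^2 + 4.12*t - 1.05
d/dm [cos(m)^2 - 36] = -sin(2*m)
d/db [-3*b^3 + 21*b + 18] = 21 - 9*b^2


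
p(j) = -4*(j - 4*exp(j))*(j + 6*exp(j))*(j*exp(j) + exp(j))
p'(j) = -4*(1 - 4*exp(j))*(j + 6*exp(j))*(j*exp(j) + exp(j)) - 4*(j - 4*exp(j))*(j + 6*exp(j))*(j*exp(j) + 2*exp(j)) - 4*(j - 4*exp(j))*(j*exp(j) + exp(j))*(6*exp(j) + 1) = 4*(-j^3 - 4*j^2*exp(j) - 4*j^2 + 72*j*exp(2*j) - 8*j*exp(j) - 2*j + 96*exp(2*j) - 2*exp(j))*exp(j)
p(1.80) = 57818.87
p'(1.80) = 194957.20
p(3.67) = 26891424.96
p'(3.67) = 86600667.48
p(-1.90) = 1.35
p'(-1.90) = -2.92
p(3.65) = 25213756.76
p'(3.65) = 81223355.38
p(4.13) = 117708102.91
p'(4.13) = 376598964.55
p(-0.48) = 12.30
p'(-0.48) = 60.00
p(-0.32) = 25.71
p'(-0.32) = 112.83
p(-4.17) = 3.38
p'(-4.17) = 0.66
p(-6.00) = 1.78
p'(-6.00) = 0.83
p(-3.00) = 3.44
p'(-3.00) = -0.80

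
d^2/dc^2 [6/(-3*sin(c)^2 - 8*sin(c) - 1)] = 12*(18*sin(c)^4 + 36*sin(c)^3 - sin(c)^2 - 76*sin(c) - 61)/(3*sin(c)^2 + 8*sin(c) + 1)^3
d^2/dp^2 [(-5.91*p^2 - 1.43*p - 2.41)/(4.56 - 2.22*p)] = (298.487592 - 1.4210854715202e-14*p^2)/(10.941048*p^3 - 67.420512*p^2 + 138.485376*p - 94.818816)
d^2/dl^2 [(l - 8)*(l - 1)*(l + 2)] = 6*l - 14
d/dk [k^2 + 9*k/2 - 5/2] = 2*k + 9/2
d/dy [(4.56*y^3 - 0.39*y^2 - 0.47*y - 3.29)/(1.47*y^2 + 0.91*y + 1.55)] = (6.7032*y^4 + 8.2992*y^3 + 21.54*y^2 + 8.4636*y + 2.2654)/(2.1609*y^4 + 2.6754*y^3 + 5.3851*y^2 + 2.821*y + 2.4025)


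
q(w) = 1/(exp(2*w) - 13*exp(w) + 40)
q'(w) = (-2*exp(2*w) + 13*exp(w))/(exp(2*w) - 13*exp(w) + 40)^2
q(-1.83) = 0.03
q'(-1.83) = 0.00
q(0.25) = 0.04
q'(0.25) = 0.02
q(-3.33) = 0.03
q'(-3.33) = 0.00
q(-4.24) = 0.03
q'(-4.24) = 0.00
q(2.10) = 1.90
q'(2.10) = -98.31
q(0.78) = 0.06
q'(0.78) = 0.07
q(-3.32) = 0.03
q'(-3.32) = 0.00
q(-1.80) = 0.03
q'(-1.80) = 0.00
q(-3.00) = 0.03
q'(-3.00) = 0.00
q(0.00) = 0.04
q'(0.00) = 0.01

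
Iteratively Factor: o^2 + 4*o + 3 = (o + 1)*(o + 3)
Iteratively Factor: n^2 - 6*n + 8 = (n - 4)*(n - 2)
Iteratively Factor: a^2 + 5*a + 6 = (a + 2)*(a + 3)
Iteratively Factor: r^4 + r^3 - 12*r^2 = (r)*(r^3 + r^2 - 12*r) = r^2*(r^2 + r - 12) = r^2*(r - 3)*(r + 4)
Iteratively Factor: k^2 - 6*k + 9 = (k - 3)*(k - 3)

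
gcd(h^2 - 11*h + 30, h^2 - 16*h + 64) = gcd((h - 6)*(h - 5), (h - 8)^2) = 1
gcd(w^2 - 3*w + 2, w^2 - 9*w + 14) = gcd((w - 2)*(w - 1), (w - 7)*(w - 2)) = w - 2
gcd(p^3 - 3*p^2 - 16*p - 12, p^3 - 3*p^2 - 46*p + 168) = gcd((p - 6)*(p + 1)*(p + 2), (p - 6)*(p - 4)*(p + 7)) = p - 6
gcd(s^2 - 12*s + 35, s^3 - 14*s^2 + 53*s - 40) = s - 5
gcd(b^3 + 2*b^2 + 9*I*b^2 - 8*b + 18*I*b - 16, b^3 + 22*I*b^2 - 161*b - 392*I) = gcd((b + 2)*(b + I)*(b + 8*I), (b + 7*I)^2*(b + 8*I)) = b + 8*I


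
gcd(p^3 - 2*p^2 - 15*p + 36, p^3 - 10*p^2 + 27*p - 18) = p - 3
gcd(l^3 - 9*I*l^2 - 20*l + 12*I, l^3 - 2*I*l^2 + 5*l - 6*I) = l - I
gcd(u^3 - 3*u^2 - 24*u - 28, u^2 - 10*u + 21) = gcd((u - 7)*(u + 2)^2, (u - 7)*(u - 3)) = u - 7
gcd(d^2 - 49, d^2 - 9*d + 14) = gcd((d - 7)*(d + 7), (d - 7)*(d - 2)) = d - 7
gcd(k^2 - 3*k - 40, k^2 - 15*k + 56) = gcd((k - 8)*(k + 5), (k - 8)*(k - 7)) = k - 8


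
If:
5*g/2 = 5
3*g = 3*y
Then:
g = 2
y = 2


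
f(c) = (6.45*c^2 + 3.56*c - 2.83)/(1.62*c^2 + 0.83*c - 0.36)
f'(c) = (-3.24*c - 0.83)*(6.45*c^2 + 3.56*c - 2.83)/(1.62*c^2 + 0.83*c - 0.36)^2 + (12.9*c + 3.56)/(1.62*c^2 + 0.83*c - 0.36) = (-0.413700000000002*c^2 + 4.5252*c + 1.0673)/(2.6244*c^4 + 2.6892*c^3 - 0.4775*c^2 - 0.5976*c + 0.1296)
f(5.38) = 3.98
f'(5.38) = 0.01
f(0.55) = 1.84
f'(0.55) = 9.97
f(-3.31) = 3.83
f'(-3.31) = -0.09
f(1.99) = 3.87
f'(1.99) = 0.14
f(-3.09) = 3.81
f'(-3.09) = -0.11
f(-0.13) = 7.23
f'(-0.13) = 2.43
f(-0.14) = 7.20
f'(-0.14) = 2.15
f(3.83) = 3.97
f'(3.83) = 0.02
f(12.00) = 3.99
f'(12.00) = -0.00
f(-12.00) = 3.96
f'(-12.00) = -0.00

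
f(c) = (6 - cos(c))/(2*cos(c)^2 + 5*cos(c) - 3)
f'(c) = (6 - cos(c))*(4*sin(c)*cos(c) + 5*sin(c))/(2*cos(c)^2 + 5*cos(c) - 3)^2 + sin(c)/(2*cos(c)^2 + 5*cos(c) - 3) = (24*cos(c) - cos(2*c) + 26)*sin(c)/(5*cos(c) + cos(2*c) - 2)^2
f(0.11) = 1.27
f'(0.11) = 0.34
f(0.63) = 2.21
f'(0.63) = 4.83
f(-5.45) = 4.20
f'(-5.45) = 19.47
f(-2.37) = -1.21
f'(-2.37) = -0.20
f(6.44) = 1.29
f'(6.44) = 0.50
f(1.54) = -2.10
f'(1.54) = 3.43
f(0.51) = 1.78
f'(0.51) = 2.72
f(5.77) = 1.78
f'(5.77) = -2.76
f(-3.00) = -1.17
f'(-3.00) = -0.00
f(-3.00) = -1.17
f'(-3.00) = -0.00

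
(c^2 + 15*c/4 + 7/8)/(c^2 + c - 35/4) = (4*c + 1)/(2*(2*c - 5))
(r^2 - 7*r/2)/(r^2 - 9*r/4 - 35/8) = 4*r/(4*r + 5)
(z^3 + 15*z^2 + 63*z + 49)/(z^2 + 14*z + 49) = z + 1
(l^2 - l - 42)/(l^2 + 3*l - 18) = (l - 7)/(l - 3)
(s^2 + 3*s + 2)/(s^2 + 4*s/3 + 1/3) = 3*(s + 2)/(3*s + 1)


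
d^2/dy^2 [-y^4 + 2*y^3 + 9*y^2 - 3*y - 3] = -12*y^2 + 12*y + 18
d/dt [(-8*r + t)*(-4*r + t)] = -12*r + 2*t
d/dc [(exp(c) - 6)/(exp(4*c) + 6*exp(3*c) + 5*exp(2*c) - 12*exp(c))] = (-3*exp(4*c) + 12*exp(3*c) + 103*exp(2*c) + 60*exp(c) - 72)*exp(-c)/(exp(6*c) + 12*exp(5*c) + 46*exp(4*c) + 36*exp(3*c) - 119*exp(2*c) - 120*exp(c) + 144)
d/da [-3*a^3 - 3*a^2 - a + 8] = -9*a^2 - 6*a - 1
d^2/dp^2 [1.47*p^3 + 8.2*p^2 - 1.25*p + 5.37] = 8.82*p + 16.4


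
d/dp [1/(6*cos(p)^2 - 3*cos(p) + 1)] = 3*(4*cos(p) - 1)*sin(p)/(6*cos(p)^2 - 3*cos(p) + 1)^2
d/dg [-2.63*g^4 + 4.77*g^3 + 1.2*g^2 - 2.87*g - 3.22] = -10.52*g^3 + 14.31*g^2 + 2.4*g - 2.87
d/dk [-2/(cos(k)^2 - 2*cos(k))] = 4*(sin(k)/cos(k)^2 - tan(k))/(cos(k) - 2)^2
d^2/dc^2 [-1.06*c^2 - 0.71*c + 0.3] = -2.12000000000000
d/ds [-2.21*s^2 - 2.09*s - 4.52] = -4.42*s - 2.09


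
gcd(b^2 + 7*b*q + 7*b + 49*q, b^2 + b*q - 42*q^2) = b + 7*q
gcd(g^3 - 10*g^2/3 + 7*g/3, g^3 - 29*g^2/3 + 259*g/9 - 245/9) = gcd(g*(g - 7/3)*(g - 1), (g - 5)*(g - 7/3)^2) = g - 7/3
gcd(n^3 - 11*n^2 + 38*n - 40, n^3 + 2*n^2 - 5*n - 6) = n - 2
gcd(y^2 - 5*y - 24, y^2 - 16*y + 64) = y - 8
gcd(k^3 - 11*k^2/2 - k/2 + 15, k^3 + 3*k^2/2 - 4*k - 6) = k^2 - k/2 - 3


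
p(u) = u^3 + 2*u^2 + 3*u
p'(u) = 3*u^2 + 4*u + 3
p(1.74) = 16.54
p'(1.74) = 19.04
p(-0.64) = -1.36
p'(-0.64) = 1.67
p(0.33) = 1.24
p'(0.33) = 4.65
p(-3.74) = -35.56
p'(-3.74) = 30.00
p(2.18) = 26.41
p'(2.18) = 25.98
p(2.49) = 35.31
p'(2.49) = 31.56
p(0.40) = 1.58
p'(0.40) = 5.08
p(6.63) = 399.24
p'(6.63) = 161.39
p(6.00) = 306.00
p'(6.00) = 135.00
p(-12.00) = -1476.00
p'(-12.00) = 387.00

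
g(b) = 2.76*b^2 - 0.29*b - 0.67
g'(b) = 5.52*b - 0.29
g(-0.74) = 1.06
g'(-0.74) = -4.37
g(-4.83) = 65.12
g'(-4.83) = -26.95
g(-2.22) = 13.58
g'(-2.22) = -12.54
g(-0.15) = -0.56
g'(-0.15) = -1.12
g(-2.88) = 23.06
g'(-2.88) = -16.19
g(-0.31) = -0.31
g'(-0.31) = -2.00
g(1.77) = 7.46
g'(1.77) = 9.48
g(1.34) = 3.90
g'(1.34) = 7.11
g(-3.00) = 25.04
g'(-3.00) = -16.85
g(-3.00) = 25.04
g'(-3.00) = -16.85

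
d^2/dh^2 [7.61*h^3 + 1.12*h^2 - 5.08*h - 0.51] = 45.66*h + 2.24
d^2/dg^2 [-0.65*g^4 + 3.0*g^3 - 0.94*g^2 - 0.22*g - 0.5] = -7.8*g^2 + 18.0*g - 1.88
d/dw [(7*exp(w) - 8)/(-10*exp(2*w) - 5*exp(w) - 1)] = (70*exp(2*w) - 160*exp(w) - 47)*exp(w)/(100*exp(4*w) + 100*exp(3*w) + 45*exp(2*w) + 10*exp(w) + 1)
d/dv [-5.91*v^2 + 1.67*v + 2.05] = 1.67 - 11.82*v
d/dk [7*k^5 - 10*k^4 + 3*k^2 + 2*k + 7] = 35*k^4 - 40*k^3 + 6*k + 2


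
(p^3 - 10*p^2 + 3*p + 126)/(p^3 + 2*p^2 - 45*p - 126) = (p - 6)/(p + 6)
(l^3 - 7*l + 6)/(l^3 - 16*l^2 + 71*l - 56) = (l^2 + l - 6)/(l^2 - 15*l + 56)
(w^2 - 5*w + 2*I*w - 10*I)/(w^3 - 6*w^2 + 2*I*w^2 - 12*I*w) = (w - 5)/(w*(w - 6))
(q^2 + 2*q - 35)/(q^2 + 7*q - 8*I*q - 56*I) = (q - 5)/(q - 8*I)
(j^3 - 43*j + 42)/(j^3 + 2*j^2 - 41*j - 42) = (j - 1)/(j + 1)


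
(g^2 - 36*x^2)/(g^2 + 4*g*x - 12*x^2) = (-g + 6*x)/(-g + 2*x)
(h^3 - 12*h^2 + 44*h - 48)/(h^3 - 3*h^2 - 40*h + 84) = (h^2 - 10*h + 24)/(h^2 - h - 42)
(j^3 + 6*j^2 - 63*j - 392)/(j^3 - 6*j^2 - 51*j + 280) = (j + 7)/(j - 5)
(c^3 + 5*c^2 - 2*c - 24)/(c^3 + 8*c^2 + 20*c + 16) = (c^2 + c - 6)/(c^2 + 4*c + 4)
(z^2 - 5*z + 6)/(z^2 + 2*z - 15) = (z - 2)/(z + 5)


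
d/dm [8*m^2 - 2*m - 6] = 16*m - 2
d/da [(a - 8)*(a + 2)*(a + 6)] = 3*a^2 - 52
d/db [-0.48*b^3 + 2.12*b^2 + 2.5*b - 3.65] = -1.44*b^2 + 4.24*b + 2.5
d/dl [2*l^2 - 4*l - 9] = 4*l - 4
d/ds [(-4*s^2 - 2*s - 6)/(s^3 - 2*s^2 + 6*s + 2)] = 2*(2*s^4 + 2*s^3 - 5*s^2 - 20*s + 16)/(s^6 - 4*s^5 + 16*s^4 - 20*s^3 + 28*s^2 + 24*s + 4)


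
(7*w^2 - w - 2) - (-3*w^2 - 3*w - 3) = 10*w^2 + 2*w + 1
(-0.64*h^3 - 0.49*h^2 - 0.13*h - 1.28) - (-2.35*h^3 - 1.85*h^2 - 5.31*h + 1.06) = 1.71*h^3 + 1.36*h^2 + 5.18*h - 2.34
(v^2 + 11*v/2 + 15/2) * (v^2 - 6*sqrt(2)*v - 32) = v^4 - 6*sqrt(2)*v^3 + 11*v^3/2 - 33*sqrt(2)*v^2 - 49*v^2/2 - 176*v - 45*sqrt(2)*v - 240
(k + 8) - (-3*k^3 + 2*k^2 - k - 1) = 3*k^3 - 2*k^2 + 2*k + 9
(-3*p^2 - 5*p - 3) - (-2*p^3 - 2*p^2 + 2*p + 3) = 2*p^3 - p^2 - 7*p - 6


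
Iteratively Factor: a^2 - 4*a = (a - 4)*(a)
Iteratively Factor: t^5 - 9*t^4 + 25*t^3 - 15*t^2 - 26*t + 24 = (t - 3)*(t^4 - 6*t^3 + 7*t^2 + 6*t - 8) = (t - 3)*(t - 2)*(t^3 - 4*t^2 - t + 4) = (t - 3)*(t - 2)*(t - 1)*(t^2 - 3*t - 4) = (t - 4)*(t - 3)*(t - 2)*(t - 1)*(t + 1)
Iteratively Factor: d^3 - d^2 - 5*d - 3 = (d + 1)*(d^2 - 2*d - 3) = (d + 1)^2*(d - 3)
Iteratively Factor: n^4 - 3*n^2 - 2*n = (n)*(n^3 - 3*n - 2) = n*(n + 1)*(n^2 - n - 2) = n*(n - 2)*(n + 1)*(n + 1)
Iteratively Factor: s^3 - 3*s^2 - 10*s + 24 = (s - 4)*(s^2 + s - 6) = (s - 4)*(s + 3)*(s - 2)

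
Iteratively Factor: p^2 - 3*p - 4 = (p - 4)*(p + 1)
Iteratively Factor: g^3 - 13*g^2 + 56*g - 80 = (g - 4)*(g^2 - 9*g + 20) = (g - 4)^2*(g - 5)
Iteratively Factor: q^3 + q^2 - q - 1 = (q - 1)*(q^2 + 2*q + 1) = (q - 1)*(q + 1)*(q + 1)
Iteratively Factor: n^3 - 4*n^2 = (n)*(n^2 - 4*n) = n^2*(n - 4)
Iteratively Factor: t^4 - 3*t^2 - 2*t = (t + 1)*(t^3 - t^2 - 2*t) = (t + 1)^2*(t^2 - 2*t) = t*(t + 1)^2*(t - 2)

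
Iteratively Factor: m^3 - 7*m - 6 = (m + 1)*(m^2 - m - 6) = (m + 1)*(m + 2)*(m - 3)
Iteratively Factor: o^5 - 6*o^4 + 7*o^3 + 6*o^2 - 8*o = (o - 2)*(o^4 - 4*o^3 - o^2 + 4*o) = (o - 4)*(o - 2)*(o^3 - o) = (o - 4)*(o - 2)*(o - 1)*(o^2 + o) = o*(o - 4)*(o - 2)*(o - 1)*(o + 1)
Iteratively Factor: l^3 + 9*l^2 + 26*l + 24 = (l + 2)*(l^2 + 7*l + 12) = (l + 2)*(l + 4)*(l + 3)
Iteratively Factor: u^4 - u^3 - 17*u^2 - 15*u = (u + 3)*(u^3 - 4*u^2 - 5*u) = (u - 5)*(u + 3)*(u^2 + u) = (u - 5)*(u + 1)*(u + 3)*(u)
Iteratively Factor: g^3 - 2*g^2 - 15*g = (g - 5)*(g^2 + 3*g) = (g - 5)*(g + 3)*(g)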